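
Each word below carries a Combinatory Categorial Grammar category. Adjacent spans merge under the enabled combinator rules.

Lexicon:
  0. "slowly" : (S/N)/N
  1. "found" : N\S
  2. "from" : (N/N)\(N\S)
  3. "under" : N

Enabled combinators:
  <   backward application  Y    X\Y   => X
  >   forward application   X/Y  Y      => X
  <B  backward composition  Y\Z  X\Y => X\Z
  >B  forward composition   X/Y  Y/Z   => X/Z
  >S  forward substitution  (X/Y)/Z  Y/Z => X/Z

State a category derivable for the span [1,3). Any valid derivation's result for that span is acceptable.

N/N

[0,4] S   >
  [0,3] S/N   >S
    [0,1] "slowly" : (S/N)/N
    [1,3] N/N   <
      [1,2] "found" : N\S
      [2,3] "from" : (N/N)\(N\S)
  [3,4] "under" : N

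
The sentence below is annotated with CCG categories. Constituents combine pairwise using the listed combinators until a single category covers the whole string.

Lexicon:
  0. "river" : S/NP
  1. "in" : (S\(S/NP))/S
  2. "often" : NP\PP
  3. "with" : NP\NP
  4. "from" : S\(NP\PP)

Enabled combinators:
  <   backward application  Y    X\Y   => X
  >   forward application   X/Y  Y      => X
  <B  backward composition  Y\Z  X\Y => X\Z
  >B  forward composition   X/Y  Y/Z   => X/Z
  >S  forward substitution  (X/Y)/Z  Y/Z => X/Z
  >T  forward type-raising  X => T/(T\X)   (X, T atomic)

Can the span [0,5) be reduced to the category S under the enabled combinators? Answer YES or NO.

[0,5] S   <
  [0,1] "river" : S/NP
  [1,5] S\(S/NP)   >
    [1,2] "in" : (S\(S/NP))/S
    [2,5] S   <
      [2,4] NP\PP   <B
        [2,3] "often" : NP\PP
        [3,4] "with" : NP\NP
      [4,5] "from" : S\(NP\PP)

YES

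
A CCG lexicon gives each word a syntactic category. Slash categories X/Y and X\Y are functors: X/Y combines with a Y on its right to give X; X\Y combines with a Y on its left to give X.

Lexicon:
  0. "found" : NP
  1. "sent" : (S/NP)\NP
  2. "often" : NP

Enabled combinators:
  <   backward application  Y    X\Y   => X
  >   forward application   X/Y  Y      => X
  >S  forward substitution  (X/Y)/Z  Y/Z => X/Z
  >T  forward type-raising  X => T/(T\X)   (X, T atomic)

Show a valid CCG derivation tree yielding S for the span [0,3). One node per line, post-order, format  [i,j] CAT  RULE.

[0,1] NP  lex  "found"
[1,2] (S/NP)\NP  lex  "sent"
[0,2] S/NP  <  k=1
[2,3] NP  lex  "often"
[0,3] S  >  k=2

[0,3] S   >
  [0,2] S/NP   <
    [0,1] "found" : NP
    [1,2] "sent" : (S/NP)\NP
  [2,3] "often" : NP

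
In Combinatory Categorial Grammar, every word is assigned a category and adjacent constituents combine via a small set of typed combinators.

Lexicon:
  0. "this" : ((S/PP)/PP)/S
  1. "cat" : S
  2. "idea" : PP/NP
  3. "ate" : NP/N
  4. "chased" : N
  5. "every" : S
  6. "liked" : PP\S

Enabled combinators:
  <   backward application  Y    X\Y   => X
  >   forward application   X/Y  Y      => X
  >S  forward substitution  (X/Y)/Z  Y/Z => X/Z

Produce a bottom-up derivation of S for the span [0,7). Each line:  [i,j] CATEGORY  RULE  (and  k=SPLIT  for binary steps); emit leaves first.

[0,1] ((S/PP)/PP)/S  lex  "this"
[1,2] S  lex  "cat"
[0,2] (S/PP)/PP  >  k=1
[2,3] PP/NP  lex  "idea"
[3,4] NP/N  lex  "ate"
[4,5] N  lex  "chased"
[3,5] NP  >  k=4
[2,5] PP  >  k=3
[0,5] S/PP  >  k=2
[5,6] S  lex  "every"
[6,7] PP\S  lex  "liked"
[5,7] PP  <  k=6
[0,7] S  >  k=5

[0,7] S   >
  [0,5] S/PP   >
    [0,2] (S/PP)/PP   >
      [0,1] "this" : ((S/PP)/PP)/S
      [1,2] "cat" : S
    [2,5] PP   >
      [2,3] "idea" : PP/NP
      [3,5] NP   >
        [3,4] "ate" : NP/N
        [4,5] "chased" : N
  [5,7] PP   <
    [5,6] "every" : S
    [6,7] "liked" : PP\S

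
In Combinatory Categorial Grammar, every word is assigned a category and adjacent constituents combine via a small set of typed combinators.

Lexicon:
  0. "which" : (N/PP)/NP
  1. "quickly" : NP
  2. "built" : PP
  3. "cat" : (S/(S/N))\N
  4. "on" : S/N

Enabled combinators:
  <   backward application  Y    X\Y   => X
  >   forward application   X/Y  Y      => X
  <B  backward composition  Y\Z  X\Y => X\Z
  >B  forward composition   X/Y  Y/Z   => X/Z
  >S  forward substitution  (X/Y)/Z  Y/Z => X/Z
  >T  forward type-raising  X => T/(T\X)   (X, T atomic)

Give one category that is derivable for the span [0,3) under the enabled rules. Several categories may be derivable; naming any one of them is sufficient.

N

[0,5] S   >
  [0,4] S/(S/N)   <
    [0,3] N   >
      [0,2] N/PP   >
        [0,1] "which" : (N/PP)/NP
        [1,2] "quickly" : NP
      [2,3] "built" : PP
    [3,4] "cat" : (S/(S/N))\N
  [4,5] "on" : S/N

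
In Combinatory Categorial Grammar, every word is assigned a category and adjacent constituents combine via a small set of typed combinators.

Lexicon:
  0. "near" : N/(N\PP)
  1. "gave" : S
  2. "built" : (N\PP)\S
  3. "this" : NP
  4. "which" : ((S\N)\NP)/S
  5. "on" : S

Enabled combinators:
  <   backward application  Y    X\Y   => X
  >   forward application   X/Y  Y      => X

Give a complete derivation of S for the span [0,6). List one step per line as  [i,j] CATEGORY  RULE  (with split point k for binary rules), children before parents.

[0,6] S   <
  [0,3] N   >
    [0,1] "near" : N/(N\PP)
    [1,3] N\PP   <
      [1,2] "gave" : S
      [2,3] "built" : (N\PP)\S
  [3,6] S\N   <
    [3,4] "this" : NP
    [4,6] (S\N)\NP   >
      [4,5] "which" : ((S\N)\NP)/S
      [5,6] "on" : S

[0,1] N/(N\PP)  lex  "near"
[1,2] S  lex  "gave"
[2,3] (N\PP)\S  lex  "built"
[1,3] N\PP  <  k=2
[0,3] N  >  k=1
[3,4] NP  lex  "this"
[4,5] ((S\N)\NP)/S  lex  "which"
[5,6] S  lex  "on"
[4,6] (S\N)\NP  >  k=5
[3,6] S\N  <  k=4
[0,6] S  <  k=3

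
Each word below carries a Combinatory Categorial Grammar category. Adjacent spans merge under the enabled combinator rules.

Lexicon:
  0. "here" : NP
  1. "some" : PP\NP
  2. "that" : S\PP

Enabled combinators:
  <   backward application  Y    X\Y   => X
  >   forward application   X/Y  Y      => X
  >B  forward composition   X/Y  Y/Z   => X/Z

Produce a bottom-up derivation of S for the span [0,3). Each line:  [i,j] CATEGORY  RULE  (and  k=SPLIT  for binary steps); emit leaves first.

[0,3] S   <
  [0,2] PP   <
    [0,1] "here" : NP
    [1,2] "some" : PP\NP
  [2,3] "that" : S\PP

[0,1] NP  lex  "here"
[1,2] PP\NP  lex  "some"
[0,2] PP  <  k=1
[2,3] S\PP  lex  "that"
[0,3] S  <  k=2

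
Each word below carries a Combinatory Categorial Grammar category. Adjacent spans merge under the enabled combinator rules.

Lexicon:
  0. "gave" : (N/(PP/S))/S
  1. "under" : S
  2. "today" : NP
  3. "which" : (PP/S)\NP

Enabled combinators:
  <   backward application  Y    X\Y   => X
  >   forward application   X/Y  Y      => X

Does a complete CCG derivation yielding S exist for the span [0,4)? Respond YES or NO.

NO

(N/(PP/S))/S S NP (PP/S)\NP
CKY chart[0,4] = {N}; S ∉ chart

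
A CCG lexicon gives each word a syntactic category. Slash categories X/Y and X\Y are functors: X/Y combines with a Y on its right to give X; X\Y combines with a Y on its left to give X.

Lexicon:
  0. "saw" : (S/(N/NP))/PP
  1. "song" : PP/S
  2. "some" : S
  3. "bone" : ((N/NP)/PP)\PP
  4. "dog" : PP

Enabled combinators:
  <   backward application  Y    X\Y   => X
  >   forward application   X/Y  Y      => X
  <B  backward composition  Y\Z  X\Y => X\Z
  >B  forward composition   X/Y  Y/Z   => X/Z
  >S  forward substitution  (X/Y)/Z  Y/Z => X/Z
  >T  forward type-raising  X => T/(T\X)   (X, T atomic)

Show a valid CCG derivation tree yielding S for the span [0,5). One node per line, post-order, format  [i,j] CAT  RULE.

[0,5] S   >
  [0,4] S/PP   >S
    [0,1] "saw" : (S/(N/NP))/PP
    [1,4] (N/NP)/PP   <
      [1,3] PP   >
        [1,2] "song" : PP/S
        [2,3] "some" : S
      [3,4] "bone" : ((N/NP)/PP)\PP
  [4,5] "dog" : PP

[0,1] (S/(N/NP))/PP  lex  "saw"
[1,2] PP/S  lex  "song"
[2,3] S  lex  "some"
[1,3] PP  >  k=2
[3,4] ((N/NP)/PP)\PP  lex  "bone"
[1,4] (N/NP)/PP  <  k=3
[0,4] S/PP  >S  k=1
[4,5] PP  lex  "dog"
[0,5] S  >  k=4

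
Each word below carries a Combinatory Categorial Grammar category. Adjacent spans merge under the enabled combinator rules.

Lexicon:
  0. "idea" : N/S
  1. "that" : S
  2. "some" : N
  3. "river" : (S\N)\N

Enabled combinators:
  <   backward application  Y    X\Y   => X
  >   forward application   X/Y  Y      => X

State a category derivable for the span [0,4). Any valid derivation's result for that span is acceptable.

S

[0,4] S   <
  [0,2] N   >
    [0,1] "idea" : N/S
    [1,2] "that" : S
  [2,4] S\N   <
    [2,3] "some" : N
    [3,4] "river" : (S\N)\N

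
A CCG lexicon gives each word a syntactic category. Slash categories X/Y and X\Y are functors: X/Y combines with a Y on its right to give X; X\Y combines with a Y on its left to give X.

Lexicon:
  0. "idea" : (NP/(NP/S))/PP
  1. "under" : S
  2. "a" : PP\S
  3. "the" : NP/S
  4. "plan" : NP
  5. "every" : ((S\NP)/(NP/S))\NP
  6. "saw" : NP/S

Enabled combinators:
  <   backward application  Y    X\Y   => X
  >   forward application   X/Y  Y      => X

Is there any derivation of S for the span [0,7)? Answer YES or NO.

[0,7] S   <
  [0,4] NP   >
    [0,3] NP/(NP/S)   >
      [0,1] "idea" : (NP/(NP/S))/PP
      [1,3] PP   <
        [1,2] "under" : S
        [2,3] "a" : PP\S
    [3,4] "the" : NP/S
  [4,7] S\NP   >
    [4,6] (S\NP)/(NP/S)   <
      [4,5] "plan" : NP
      [5,6] "every" : ((S\NP)/(NP/S))\NP
    [6,7] "saw" : NP/S

YES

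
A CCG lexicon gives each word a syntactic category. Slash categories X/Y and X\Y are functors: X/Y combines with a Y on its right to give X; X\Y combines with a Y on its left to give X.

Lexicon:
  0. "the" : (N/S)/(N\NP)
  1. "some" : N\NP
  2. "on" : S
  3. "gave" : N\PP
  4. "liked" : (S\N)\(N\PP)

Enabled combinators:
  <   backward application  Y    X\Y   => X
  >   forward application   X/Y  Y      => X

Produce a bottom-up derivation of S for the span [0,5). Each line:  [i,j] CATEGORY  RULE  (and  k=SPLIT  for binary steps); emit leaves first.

[0,1] (N/S)/(N\NP)  lex  "the"
[1,2] N\NP  lex  "some"
[0,2] N/S  >  k=1
[2,3] S  lex  "on"
[0,3] N  >  k=2
[3,4] N\PP  lex  "gave"
[4,5] (S\N)\(N\PP)  lex  "liked"
[3,5] S\N  <  k=4
[0,5] S  <  k=3

[0,5] S   <
  [0,3] N   >
    [0,2] N/S   >
      [0,1] "the" : (N/S)/(N\NP)
      [1,2] "some" : N\NP
    [2,3] "on" : S
  [3,5] S\N   <
    [3,4] "gave" : N\PP
    [4,5] "liked" : (S\N)\(N\PP)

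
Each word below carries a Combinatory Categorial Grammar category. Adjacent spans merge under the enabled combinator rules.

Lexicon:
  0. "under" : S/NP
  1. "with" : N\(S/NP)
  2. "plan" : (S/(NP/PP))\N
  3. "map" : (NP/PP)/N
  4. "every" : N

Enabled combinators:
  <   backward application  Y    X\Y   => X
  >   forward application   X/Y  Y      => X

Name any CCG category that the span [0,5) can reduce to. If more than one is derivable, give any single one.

[0,5] S   >
  [0,3] S/(NP/PP)   <
    [0,2] N   <
      [0,1] "under" : S/NP
      [1,2] "with" : N\(S/NP)
    [2,3] "plan" : (S/(NP/PP))\N
  [3,5] NP/PP   >
    [3,4] "map" : (NP/PP)/N
    [4,5] "every" : N

S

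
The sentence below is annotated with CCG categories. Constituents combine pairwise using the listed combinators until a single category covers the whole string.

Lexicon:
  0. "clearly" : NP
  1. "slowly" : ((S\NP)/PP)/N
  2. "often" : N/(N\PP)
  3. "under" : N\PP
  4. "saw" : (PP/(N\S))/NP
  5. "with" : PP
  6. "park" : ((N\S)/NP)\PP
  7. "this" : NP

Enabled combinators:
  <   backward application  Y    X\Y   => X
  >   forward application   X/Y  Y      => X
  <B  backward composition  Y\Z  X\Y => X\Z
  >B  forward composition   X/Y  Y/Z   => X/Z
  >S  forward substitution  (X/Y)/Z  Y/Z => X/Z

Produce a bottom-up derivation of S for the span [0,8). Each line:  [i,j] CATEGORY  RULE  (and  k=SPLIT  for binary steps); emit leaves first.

[0,8] S   <
  [0,1] "clearly" : NP
  [1,8] S\NP   >
    [1,4] (S\NP)/PP   >
      [1,2] "slowly" : ((S\NP)/PP)/N
      [2,4] N   >
        [2,3] "often" : N/(N\PP)
        [3,4] "under" : N\PP
    [4,8] PP   >
      [4,7] PP/NP   >S
        [4,5] "saw" : (PP/(N\S))/NP
        [5,7] (N\S)/NP   <
          [5,6] "with" : PP
          [6,7] "park" : ((N\S)/NP)\PP
      [7,8] "this" : NP

[0,1] NP  lex  "clearly"
[1,2] ((S\NP)/PP)/N  lex  "slowly"
[2,3] N/(N\PP)  lex  "often"
[3,4] N\PP  lex  "under"
[2,4] N  >  k=3
[1,4] (S\NP)/PP  >  k=2
[4,5] (PP/(N\S))/NP  lex  "saw"
[5,6] PP  lex  "with"
[6,7] ((N\S)/NP)\PP  lex  "park"
[5,7] (N\S)/NP  <  k=6
[4,7] PP/NP  >S  k=5
[7,8] NP  lex  "this"
[4,8] PP  >  k=7
[1,8] S\NP  >  k=4
[0,8] S  <  k=1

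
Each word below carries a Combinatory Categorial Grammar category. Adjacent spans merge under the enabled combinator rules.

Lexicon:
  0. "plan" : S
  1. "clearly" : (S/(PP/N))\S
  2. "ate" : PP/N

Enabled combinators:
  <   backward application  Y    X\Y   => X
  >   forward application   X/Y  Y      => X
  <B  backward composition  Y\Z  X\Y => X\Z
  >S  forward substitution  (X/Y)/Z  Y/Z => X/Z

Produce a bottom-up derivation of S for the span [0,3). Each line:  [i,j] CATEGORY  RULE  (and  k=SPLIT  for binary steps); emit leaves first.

[0,1] S  lex  "plan"
[1,2] (S/(PP/N))\S  lex  "clearly"
[0,2] S/(PP/N)  <  k=1
[2,3] PP/N  lex  "ate"
[0,3] S  >  k=2

[0,3] S   >
  [0,2] S/(PP/N)   <
    [0,1] "plan" : S
    [1,2] "clearly" : (S/(PP/N))\S
  [2,3] "ate" : PP/N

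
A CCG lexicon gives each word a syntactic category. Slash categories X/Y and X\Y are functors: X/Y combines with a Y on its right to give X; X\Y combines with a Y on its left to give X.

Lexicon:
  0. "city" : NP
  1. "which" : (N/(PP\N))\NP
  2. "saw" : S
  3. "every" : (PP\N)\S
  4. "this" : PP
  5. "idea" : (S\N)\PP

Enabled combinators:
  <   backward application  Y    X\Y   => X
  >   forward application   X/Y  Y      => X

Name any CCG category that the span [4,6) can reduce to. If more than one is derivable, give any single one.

S\N

[0,6] S   <
  [0,4] N   >
    [0,2] N/(PP\N)   <
      [0,1] "city" : NP
      [1,2] "which" : (N/(PP\N))\NP
    [2,4] PP\N   <
      [2,3] "saw" : S
      [3,4] "every" : (PP\N)\S
  [4,6] S\N   <
    [4,5] "this" : PP
    [5,6] "idea" : (S\N)\PP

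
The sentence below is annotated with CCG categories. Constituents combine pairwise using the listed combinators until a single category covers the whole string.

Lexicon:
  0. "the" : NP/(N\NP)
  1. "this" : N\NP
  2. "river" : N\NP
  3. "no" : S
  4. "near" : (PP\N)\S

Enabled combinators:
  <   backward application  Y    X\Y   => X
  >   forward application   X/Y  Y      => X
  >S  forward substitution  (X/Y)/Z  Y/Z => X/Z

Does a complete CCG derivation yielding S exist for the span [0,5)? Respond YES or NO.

NO

NP/(N\NP) N\NP N\NP S (PP\N)\S
CKY chart[0,5] = {PP}; S ∉ chart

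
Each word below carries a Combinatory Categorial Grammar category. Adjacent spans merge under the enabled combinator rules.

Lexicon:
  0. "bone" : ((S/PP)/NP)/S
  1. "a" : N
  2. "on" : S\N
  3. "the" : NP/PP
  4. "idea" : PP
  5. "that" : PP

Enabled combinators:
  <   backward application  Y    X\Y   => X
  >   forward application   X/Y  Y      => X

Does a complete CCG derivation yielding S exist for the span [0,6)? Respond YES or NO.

YES

[0,6] S   >
  [0,5] S/PP   >
    [0,3] (S/PP)/NP   >
      [0,1] "bone" : ((S/PP)/NP)/S
      [1,3] S   <
        [1,2] "a" : N
        [2,3] "on" : S\N
    [3,5] NP   >
      [3,4] "the" : NP/PP
      [4,5] "idea" : PP
  [5,6] "that" : PP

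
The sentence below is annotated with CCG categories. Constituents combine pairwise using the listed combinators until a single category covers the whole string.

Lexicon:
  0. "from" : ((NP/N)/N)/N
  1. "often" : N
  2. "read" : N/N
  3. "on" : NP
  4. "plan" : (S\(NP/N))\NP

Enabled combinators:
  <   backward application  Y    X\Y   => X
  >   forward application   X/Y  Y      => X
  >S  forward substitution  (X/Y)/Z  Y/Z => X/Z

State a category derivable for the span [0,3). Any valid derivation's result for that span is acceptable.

NP/N

[0,5] S   <
  [0,3] NP/N   >S
    [0,2] (NP/N)/N   >
      [0,1] "from" : ((NP/N)/N)/N
      [1,2] "often" : N
    [2,3] "read" : N/N
  [3,5] S\(NP/N)   <
    [3,4] "on" : NP
    [4,5] "plan" : (S\(NP/N))\NP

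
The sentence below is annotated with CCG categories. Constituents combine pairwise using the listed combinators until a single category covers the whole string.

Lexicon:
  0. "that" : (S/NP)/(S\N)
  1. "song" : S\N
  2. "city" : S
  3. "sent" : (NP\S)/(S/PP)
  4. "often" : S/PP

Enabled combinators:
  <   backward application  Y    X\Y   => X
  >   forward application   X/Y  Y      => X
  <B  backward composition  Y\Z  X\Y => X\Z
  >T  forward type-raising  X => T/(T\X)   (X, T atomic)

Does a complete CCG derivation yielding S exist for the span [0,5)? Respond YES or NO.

[0,5] S   >
  [0,2] S/NP   >
    [0,1] "that" : (S/NP)/(S\N)
    [1,2] "song" : S\N
  [2,5] NP   >
    [2,3] NP/(NP\S)   >T
      [2,3] "city" : S
    [3,5] NP\S   >
      [3,4] "sent" : (NP\S)/(S/PP)
      [4,5] "often" : S/PP

YES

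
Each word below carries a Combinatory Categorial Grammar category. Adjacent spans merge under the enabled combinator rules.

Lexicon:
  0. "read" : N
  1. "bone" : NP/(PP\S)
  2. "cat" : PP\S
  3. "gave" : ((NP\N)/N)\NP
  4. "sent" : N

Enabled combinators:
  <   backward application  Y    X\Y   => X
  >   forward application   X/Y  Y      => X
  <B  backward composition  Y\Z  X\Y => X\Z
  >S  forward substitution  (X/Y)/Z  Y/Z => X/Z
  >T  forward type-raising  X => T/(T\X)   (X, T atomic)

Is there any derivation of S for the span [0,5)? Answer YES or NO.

NO

N NP/(PP\S) PP\S ((NP\N)/N)\NP N
CKY chart[0,5] = {N/(N\NP), NP, NP/(NP\NP), PP/(PP\NP), S/(S\NP)}; S ∉ chart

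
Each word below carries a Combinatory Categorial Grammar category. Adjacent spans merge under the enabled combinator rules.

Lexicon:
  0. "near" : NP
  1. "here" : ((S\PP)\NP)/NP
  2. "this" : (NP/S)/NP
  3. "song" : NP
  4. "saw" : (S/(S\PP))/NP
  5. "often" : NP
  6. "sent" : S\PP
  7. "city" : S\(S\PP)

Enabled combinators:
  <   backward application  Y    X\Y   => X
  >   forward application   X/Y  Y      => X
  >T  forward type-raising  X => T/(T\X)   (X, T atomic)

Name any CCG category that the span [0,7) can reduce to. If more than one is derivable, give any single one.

[0,8] S   <
  [0,7] S\PP   <
    [0,1] "near" : NP
    [1,7] (S\PP)\NP   >
      [1,2] "here" : ((S\PP)\NP)/NP
      [2,7] NP   >
        [2,4] NP/S   >
          [2,3] "this" : (NP/S)/NP
          [3,4] "song" : NP
        [4,7] S   >
          [4,6] S/(S\PP)   >
            [4,5] "saw" : (S/(S\PP))/NP
            [5,6] "often" : NP
          [6,7] "sent" : S\PP
  [7,8] "city" : S\(S\PP)

S\PP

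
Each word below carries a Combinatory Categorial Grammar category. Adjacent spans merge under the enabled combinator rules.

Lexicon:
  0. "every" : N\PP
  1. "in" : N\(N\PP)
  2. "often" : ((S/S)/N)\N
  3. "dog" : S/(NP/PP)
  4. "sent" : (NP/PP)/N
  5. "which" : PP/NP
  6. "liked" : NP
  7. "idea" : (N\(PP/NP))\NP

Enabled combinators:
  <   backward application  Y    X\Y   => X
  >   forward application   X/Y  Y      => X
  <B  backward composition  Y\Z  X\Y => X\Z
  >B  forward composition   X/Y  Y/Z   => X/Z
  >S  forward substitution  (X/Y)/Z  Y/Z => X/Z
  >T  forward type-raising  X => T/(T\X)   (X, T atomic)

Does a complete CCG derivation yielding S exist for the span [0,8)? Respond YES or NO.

YES

[0,8] S   >
  [0,5] S/N   >S
    [0,3] (S/S)/N   <
      [0,2] N   <
        [0,1] "every" : N\PP
        [1,2] "in" : N\(N\PP)
      [2,3] "often" : ((S/S)/N)\N
    [3,5] S/N   >B
      [3,4] "dog" : S/(NP/PP)
      [4,5] "sent" : (NP/PP)/N
  [5,8] N   <
    [5,6] "which" : PP/NP
    [6,8] N\(PP/NP)   <
      [6,7] "liked" : NP
      [7,8] "idea" : (N\(PP/NP))\NP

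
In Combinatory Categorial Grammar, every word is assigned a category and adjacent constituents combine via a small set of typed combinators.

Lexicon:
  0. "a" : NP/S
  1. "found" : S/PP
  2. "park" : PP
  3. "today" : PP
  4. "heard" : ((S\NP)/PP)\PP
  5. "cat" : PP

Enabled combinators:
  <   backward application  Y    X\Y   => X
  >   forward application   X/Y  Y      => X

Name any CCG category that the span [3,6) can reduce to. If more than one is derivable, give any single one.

[0,6] S   <
  [0,3] NP   >
    [0,1] "a" : NP/S
    [1,3] S   >
      [1,2] "found" : S/PP
      [2,3] "park" : PP
  [3,6] S\NP   >
    [3,5] (S\NP)/PP   <
      [3,4] "today" : PP
      [4,5] "heard" : ((S\NP)/PP)\PP
    [5,6] "cat" : PP

S\NP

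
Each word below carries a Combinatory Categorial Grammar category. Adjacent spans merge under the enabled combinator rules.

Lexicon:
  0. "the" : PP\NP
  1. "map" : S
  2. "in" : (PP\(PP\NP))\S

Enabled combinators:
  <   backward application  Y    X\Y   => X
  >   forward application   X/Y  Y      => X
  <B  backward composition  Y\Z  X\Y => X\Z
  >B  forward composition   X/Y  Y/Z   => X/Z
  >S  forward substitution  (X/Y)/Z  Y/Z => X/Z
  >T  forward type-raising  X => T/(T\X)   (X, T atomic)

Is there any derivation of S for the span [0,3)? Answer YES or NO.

PP\NP S (PP\(PP\NP))\S
CKY chart[0,3] = {N/(N\PP), NP/(NP\PP), PP, PP/(PP\PP), S/(S\PP)}; S ∉ chart

NO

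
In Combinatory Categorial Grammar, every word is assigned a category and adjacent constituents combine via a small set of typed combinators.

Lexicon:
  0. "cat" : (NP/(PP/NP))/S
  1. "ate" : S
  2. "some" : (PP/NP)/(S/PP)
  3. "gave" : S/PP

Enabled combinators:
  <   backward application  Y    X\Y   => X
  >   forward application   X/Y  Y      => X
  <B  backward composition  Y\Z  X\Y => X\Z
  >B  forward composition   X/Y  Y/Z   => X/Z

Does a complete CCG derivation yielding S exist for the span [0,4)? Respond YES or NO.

(NP/(PP/NP))/S S (PP/NP)/(S/PP) S/PP
CKY chart[0,4] = {NP}; S ∉ chart

NO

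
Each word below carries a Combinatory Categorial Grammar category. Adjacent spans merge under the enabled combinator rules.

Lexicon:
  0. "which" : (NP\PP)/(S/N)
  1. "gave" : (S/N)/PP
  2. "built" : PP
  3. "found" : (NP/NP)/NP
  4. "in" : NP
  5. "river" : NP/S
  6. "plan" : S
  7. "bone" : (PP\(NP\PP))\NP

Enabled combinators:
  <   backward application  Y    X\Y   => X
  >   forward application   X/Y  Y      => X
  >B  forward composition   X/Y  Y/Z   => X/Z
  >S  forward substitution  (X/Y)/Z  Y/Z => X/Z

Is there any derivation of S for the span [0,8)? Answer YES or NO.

NO

(NP\PP)/(S/N) (S/N)/PP PP (NP/NP)/NP NP NP/S S (PP\(NP\PP))\NP
CKY chart[0,8] = {PP}; S ∉ chart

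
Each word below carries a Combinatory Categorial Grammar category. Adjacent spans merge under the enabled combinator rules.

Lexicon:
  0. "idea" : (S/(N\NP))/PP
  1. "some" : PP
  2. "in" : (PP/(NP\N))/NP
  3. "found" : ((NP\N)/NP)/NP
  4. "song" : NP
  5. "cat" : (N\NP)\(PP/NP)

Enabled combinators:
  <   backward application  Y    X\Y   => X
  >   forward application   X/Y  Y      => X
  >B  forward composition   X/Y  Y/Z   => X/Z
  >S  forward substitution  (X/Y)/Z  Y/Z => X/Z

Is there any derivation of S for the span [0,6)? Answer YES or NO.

YES

[0,6] S   >
  [0,2] S/(N\NP)   >
    [0,1] "idea" : (S/(N\NP))/PP
    [1,2] "some" : PP
  [2,6] N\NP   <
    [2,5] PP/NP   >S
      [2,3] "in" : (PP/(NP\N))/NP
      [3,5] (NP\N)/NP   >
        [3,4] "found" : ((NP\N)/NP)/NP
        [4,5] "song" : NP
    [5,6] "cat" : (N\NP)\(PP/NP)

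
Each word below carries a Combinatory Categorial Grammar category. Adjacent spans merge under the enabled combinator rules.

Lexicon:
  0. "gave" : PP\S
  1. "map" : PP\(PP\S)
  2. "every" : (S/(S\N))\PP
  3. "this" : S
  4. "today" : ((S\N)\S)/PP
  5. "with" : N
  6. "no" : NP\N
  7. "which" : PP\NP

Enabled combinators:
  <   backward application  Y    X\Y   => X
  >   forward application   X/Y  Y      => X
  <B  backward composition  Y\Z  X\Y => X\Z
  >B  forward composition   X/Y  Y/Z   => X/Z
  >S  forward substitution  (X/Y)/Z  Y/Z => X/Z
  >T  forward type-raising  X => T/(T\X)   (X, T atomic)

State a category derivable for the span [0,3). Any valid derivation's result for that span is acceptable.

[0,8] S   >
  [0,3] S/(S\N)   <
    [0,2] PP   <
      [0,1] "gave" : PP\S
      [1,2] "map" : PP\(PP\S)
    [2,3] "every" : (S/(S\N))\PP
  [3,8] S\N   <
    [3,4] "this" : S
    [4,8] (S\N)\S   >
      [4,5] "today" : ((S\N)\S)/PP
      [5,8] PP   >
        [5,6] PP/(PP\N)   >T
          [5,6] "with" : N
        [6,8] PP\N   <B
          [6,7] "no" : NP\N
          [7,8] "which" : PP\NP

S/(S\N)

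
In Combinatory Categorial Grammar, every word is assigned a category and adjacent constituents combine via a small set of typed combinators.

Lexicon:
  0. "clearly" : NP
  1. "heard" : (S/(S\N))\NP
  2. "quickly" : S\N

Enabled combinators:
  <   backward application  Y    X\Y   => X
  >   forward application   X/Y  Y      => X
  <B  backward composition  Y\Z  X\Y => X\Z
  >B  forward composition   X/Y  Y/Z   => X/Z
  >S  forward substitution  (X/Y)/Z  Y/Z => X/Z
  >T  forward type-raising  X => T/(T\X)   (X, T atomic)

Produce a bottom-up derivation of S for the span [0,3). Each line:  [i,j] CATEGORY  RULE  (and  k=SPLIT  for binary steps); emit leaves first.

[0,3] S   >
  [0,2] S/(S\N)   <
    [0,1] "clearly" : NP
    [1,2] "heard" : (S/(S\N))\NP
  [2,3] "quickly" : S\N

[0,1] NP  lex  "clearly"
[1,2] (S/(S\N))\NP  lex  "heard"
[0,2] S/(S\N)  <  k=1
[2,3] S\N  lex  "quickly"
[0,3] S  >  k=2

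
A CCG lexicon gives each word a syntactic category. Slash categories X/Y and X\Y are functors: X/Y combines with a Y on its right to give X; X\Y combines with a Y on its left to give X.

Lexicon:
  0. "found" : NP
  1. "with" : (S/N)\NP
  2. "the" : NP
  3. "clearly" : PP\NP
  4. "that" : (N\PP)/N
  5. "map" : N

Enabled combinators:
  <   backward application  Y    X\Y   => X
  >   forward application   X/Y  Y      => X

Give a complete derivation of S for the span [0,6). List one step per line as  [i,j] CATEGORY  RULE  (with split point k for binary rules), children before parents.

[0,1] NP  lex  "found"
[1,2] (S/N)\NP  lex  "with"
[0,2] S/N  <  k=1
[2,3] NP  lex  "the"
[3,4] PP\NP  lex  "clearly"
[2,4] PP  <  k=3
[4,5] (N\PP)/N  lex  "that"
[5,6] N  lex  "map"
[4,6] N\PP  >  k=5
[2,6] N  <  k=4
[0,6] S  >  k=2

[0,6] S   >
  [0,2] S/N   <
    [0,1] "found" : NP
    [1,2] "with" : (S/N)\NP
  [2,6] N   <
    [2,4] PP   <
      [2,3] "the" : NP
      [3,4] "clearly" : PP\NP
    [4,6] N\PP   >
      [4,5] "that" : (N\PP)/N
      [5,6] "map" : N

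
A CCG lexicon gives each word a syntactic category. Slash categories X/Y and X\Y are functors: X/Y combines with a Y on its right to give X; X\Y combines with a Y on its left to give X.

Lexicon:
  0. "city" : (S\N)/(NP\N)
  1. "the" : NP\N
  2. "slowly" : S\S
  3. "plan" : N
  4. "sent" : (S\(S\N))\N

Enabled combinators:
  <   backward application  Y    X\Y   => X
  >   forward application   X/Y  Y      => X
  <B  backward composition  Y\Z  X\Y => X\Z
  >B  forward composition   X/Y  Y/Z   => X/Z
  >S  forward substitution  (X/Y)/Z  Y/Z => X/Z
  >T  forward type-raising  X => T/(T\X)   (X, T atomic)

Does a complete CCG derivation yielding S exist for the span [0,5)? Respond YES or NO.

YES

[0,5] S   <
  [0,3] S\N   <B
    [0,2] S\N   >
      [0,1] "city" : (S\N)/(NP\N)
      [1,2] "the" : NP\N
    [2,3] "slowly" : S\S
  [3,5] S\(S\N)   <
    [3,4] "plan" : N
    [4,5] "sent" : (S\(S\N))\N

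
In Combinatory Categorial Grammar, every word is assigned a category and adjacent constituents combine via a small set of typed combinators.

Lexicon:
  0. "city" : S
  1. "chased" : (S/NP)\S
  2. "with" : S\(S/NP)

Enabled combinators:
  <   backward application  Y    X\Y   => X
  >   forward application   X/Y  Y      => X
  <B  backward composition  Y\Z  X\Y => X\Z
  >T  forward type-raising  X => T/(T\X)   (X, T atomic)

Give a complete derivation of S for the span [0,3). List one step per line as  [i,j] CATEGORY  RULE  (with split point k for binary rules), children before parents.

[0,1] S  lex  "city"
[1,2] (S/NP)\S  lex  "chased"
[0,2] S/NP  <  k=1
[2,3] S\(S/NP)  lex  "with"
[0,3] S  <  k=2

[0,3] S   <
  [0,2] S/NP   <
    [0,1] "city" : S
    [1,2] "chased" : (S/NP)\S
  [2,3] "with" : S\(S/NP)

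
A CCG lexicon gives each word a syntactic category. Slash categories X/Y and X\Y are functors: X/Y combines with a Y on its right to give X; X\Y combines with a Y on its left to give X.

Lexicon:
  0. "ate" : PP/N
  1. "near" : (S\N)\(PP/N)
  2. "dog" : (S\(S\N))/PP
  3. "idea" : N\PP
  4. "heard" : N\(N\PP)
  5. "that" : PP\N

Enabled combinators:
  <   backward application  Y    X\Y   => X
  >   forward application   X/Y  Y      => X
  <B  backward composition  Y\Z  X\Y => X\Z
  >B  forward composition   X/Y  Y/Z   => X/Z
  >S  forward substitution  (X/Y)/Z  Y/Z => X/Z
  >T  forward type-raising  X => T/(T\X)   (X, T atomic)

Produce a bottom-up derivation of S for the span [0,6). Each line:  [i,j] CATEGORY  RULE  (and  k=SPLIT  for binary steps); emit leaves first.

[0,6] S   <
  [0,2] S\N   <
    [0,1] "ate" : PP/N
    [1,2] "near" : (S\N)\(PP/N)
  [2,6] S\(S\N)   >
    [2,3] "dog" : (S\(S\N))/PP
    [3,6] PP   <
      [3,5] N   <
        [3,4] "idea" : N\PP
        [4,5] "heard" : N\(N\PP)
      [5,6] "that" : PP\N

[0,1] PP/N  lex  "ate"
[1,2] (S\N)\(PP/N)  lex  "near"
[0,2] S\N  <  k=1
[2,3] (S\(S\N))/PP  lex  "dog"
[3,4] N\PP  lex  "idea"
[4,5] N\(N\PP)  lex  "heard"
[3,5] N  <  k=4
[5,6] PP\N  lex  "that"
[3,6] PP  <  k=5
[2,6] S\(S\N)  >  k=3
[0,6] S  <  k=2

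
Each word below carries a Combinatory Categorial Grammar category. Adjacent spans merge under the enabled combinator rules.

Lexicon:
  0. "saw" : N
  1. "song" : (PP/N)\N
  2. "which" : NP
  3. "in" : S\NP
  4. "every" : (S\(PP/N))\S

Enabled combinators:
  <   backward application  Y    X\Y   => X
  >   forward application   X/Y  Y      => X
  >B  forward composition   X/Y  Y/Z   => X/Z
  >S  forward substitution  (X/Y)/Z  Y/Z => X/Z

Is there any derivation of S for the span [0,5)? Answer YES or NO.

[0,5] S   <
  [0,2] PP/N   <
    [0,1] "saw" : N
    [1,2] "song" : (PP/N)\N
  [2,5] S\(PP/N)   <
    [2,4] S   <
      [2,3] "which" : NP
      [3,4] "in" : S\NP
    [4,5] "every" : (S\(PP/N))\S

YES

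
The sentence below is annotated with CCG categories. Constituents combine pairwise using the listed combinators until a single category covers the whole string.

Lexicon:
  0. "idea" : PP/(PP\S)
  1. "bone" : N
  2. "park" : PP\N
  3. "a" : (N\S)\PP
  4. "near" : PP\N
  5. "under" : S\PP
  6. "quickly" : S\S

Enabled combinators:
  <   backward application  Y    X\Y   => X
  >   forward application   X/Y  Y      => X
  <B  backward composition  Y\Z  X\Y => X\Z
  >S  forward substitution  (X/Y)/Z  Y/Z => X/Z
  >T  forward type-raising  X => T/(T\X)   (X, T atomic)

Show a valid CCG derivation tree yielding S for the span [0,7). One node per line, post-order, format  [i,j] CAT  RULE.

[0,7] S   <
  [0,5] PP   >
    [0,1] "idea" : PP/(PP\S)
    [1,5] PP\S   <B
      [1,4] N\S   <
        [1,3] PP   <
          [1,2] "bone" : N
          [2,3] "park" : PP\N
        [3,4] "a" : (N\S)\PP
      [4,5] "near" : PP\N
  [5,7] S\PP   <B
    [5,6] "under" : S\PP
    [6,7] "quickly" : S\S

[0,1] PP/(PP\S)  lex  "idea"
[1,2] N  lex  "bone"
[2,3] PP\N  lex  "park"
[1,3] PP  <  k=2
[3,4] (N\S)\PP  lex  "a"
[1,4] N\S  <  k=3
[4,5] PP\N  lex  "near"
[1,5] PP\S  <B  k=4
[0,5] PP  >  k=1
[5,6] S\PP  lex  "under"
[6,7] S\S  lex  "quickly"
[5,7] S\PP  <B  k=6
[0,7] S  <  k=5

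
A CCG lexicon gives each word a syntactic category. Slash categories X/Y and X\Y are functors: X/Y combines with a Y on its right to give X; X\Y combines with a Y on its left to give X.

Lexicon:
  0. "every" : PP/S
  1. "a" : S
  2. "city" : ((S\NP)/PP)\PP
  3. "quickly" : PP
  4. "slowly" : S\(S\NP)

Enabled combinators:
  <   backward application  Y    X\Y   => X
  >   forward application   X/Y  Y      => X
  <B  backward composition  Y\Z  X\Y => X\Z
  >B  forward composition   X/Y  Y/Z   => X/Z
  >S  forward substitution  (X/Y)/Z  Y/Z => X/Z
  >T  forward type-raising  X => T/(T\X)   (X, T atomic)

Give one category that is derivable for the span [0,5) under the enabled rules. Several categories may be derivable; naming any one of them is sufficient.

S

[0,5] S   <
  [0,4] S\NP   >
    [0,3] (S\NP)/PP   <
      [0,2] PP   >
        [0,1] "every" : PP/S
        [1,2] "a" : S
      [2,3] "city" : ((S\NP)/PP)\PP
    [3,4] "quickly" : PP
  [4,5] "slowly" : S\(S\NP)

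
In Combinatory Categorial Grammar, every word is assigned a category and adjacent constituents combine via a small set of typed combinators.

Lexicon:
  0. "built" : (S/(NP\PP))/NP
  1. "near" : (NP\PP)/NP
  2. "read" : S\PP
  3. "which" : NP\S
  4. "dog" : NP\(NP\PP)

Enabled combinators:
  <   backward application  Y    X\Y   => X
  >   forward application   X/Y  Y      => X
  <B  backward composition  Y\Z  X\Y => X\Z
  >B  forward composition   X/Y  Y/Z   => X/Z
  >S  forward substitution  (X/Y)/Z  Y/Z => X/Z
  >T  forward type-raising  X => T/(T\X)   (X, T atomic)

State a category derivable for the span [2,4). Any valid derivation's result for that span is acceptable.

[0,5] S   >
  [0,2] S/NP   >S
    [0,1] "built" : (S/(NP\PP))/NP
    [1,2] "near" : (NP\PP)/NP
  [2,5] NP   <
    [2,4] NP\PP   <B
      [2,3] "read" : S\PP
      [3,4] "which" : NP\S
    [4,5] "dog" : NP\(NP\PP)

NP\PP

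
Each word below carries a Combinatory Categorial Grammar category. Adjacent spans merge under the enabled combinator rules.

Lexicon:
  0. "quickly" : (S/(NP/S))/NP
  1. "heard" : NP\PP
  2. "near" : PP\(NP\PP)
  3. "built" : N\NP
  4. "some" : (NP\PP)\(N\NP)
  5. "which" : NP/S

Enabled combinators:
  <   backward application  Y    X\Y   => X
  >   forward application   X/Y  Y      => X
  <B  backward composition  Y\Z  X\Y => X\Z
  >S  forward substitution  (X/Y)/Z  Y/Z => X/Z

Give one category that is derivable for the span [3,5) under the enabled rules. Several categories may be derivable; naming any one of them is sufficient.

[0,6] S   >
  [0,5] S/(NP/S)   >
    [0,1] "quickly" : (S/(NP/S))/NP
    [1,5] NP   <
      [1,3] PP   <
        [1,2] "heard" : NP\PP
        [2,3] "near" : PP\(NP\PP)
      [3,5] NP\PP   <
        [3,4] "built" : N\NP
        [4,5] "some" : (NP\PP)\(N\NP)
  [5,6] "which" : NP/S

NP\PP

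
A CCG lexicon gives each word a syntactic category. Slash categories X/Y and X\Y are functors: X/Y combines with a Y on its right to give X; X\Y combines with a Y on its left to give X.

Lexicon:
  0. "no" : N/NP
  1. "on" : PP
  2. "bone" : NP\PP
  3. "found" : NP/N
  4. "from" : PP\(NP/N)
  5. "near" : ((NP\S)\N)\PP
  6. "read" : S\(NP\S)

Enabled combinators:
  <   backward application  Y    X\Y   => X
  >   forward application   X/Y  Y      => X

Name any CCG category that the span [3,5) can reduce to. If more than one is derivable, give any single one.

[0,7] S   <
  [0,6] NP\S   <
    [0,3] N   >
      [0,1] "no" : N/NP
      [1,3] NP   <
        [1,2] "on" : PP
        [2,3] "bone" : NP\PP
    [3,6] (NP\S)\N   <
      [3,5] PP   <
        [3,4] "found" : NP/N
        [4,5] "from" : PP\(NP/N)
      [5,6] "near" : ((NP\S)\N)\PP
  [6,7] "read" : S\(NP\S)

PP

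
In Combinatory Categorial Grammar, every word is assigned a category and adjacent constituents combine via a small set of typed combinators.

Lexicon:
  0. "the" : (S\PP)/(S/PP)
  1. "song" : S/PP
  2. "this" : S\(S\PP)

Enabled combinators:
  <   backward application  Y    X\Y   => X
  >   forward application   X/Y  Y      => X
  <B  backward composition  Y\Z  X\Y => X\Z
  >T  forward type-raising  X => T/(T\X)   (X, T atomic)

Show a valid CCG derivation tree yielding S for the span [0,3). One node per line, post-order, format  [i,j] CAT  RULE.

[0,1] (S\PP)/(S/PP)  lex  "the"
[1,2] S/PP  lex  "song"
[0,2] S\PP  >  k=1
[2,3] S\(S\PP)  lex  "this"
[0,3] S  <  k=2

[0,3] S   <
  [0,2] S\PP   >
    [0,1] "the" : (S\PP)/(S/PP)
    [1,2] "song" : S/PP
  [2,3] "this" : S\(S\PP)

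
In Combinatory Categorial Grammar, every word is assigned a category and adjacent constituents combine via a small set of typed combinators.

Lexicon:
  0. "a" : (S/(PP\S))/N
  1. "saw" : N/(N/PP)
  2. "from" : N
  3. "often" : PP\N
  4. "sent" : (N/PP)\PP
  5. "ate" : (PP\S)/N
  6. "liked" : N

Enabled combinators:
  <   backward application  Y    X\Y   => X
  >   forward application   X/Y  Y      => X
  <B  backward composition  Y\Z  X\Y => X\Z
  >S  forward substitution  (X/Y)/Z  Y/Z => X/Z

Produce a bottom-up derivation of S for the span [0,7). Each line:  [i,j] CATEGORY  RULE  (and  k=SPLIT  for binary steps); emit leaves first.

[0,1] (S/(PP\S))/N  lex  "a"
[1,2] N/(N/PP)  lex  "saw"
[2,3] N  lex  "from"
[3,4] PP\N  lex  "often"
[2,4] PP  <  k=3
[4,5] (N/PP)\PP  lex  "sent"
[2,5] N/PP  <  k=4
[1,5] N  >  k=2
[0,5] S/(PP\S)  >  k=1
[5,6] (PP\S)/N  lex  "ate"
[6,7] N  lex  "liked"
[5,7] PP\S  >  k=6
[0,7] S  >  k=5

[0,7] S   >
  [0,5] S/(PP\S)   >
    [0,1] "a" : (S/(PP\S))/N
    [1,5] N   >
      [1,2] "saw" : N/(N/PP)
      [2,5] N/PP   <
        [2,4] PP   <
          [2,3] "from" : N
          [3,4] "often" : PP\N
        [4,5] "sent" : (N/PP)\PP
  [5,7] PP\S   >
    [5,6] "ate" : (PP\S)/N
    [6,7] "liked" : N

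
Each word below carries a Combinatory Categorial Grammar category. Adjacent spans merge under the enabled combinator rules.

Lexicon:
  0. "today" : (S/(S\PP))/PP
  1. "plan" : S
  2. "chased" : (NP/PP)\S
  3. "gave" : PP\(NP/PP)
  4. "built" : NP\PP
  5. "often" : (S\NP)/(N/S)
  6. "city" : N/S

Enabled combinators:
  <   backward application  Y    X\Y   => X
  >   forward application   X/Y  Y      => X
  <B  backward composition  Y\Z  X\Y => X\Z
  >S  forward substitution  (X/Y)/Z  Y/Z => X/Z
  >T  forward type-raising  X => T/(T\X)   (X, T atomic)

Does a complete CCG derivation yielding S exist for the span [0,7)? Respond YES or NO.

YES

[0,7] S   >
  [0,4] S/(S\PP)   >
    [0,1] "today" : (S/(S\PP))/PP
    [1,4] PP   >
      [1,2] PP/(PP\S)   >T
        [1,2] "plan" : S
      [2,4] PP\S   <B
        [2,3] "chased" : (NP/PP)\S
        [3,4] "gave" : PP\(NP/PP)
  [4,7] S\PP   <B
    [4,5] "built" : NP\PP
    [5,7] S\NP   >
      [5,6] "often" : (S\NP)/(N/S)
      [6,7] "city" : N/S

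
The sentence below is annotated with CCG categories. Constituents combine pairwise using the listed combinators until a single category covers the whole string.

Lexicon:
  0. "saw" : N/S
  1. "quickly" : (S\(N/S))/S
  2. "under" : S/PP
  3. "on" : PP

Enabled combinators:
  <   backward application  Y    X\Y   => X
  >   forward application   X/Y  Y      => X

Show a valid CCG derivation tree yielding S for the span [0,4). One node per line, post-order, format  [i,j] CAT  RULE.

[0,4] S   <
  [0,1] "saw" : N/S
  [1,4] S\(N/S)   >
    [1,2] "quickly" : (S\(N/S))/S
    [2,4] S   >
      [2,3] "under" : S/PP
      [3,4] "on" : PP

[0,1] N/S  lex  "saw"
[1,2] (S\(N/S))/S  lex  "quickly"
[2,3] S/PP  lex  "under"
[3,4] PP  lex  "on"
[2,4] S  >  k=3
[1,4] S\(N/S)  >  k=2
[0,4] S  <  k=1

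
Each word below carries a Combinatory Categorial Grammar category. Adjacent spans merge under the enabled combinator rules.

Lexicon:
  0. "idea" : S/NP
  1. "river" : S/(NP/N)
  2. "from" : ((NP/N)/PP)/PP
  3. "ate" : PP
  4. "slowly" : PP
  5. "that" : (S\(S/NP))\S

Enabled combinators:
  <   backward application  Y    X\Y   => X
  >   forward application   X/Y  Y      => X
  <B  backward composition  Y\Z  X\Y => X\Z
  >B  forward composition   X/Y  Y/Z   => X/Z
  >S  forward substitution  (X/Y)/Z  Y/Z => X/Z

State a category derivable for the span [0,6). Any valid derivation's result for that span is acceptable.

[0,6] S   <
  [0,1] "idea" : S/NP
  [1,6] S\(S/NP)   <
    [1,5] S   >
      [1,2] "river" : S/(NP/N)
      [2,5] NP/N   >
        [2,4] (NP/N)/PP   >
          [2,3] "from" : ((NP/N)/PP)/PP
          [3,4] "ate" : PP
        [4,5] "slowly" : PP
    [5,6] "that" : (S\(S/NP))\S

S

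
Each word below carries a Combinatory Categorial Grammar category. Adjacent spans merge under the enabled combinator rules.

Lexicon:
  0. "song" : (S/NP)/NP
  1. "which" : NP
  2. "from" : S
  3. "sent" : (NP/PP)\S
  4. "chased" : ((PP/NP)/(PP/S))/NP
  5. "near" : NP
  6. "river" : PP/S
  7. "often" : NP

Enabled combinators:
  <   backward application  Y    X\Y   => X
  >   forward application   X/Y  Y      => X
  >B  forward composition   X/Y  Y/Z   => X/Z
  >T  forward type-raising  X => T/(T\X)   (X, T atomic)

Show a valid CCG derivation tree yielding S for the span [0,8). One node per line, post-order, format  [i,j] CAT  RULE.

[0,1] (S/NP)/NP  lex  "song"
[1,2] NP  lex  "which"
[0,2] S/NP  >  k=1
[2,3] S  lex  "from"
[3,4] (NP/PP)\S  lex  "sent"
[2,4] NP/PP  <  k=3
[4,5] ((PP/NP)/(PP/S))/NP  lex  "chased"
[5,6] NP  lex  "near"
[4,6] (PP/NP)/(PP/S)  >  k=5
[6,7] PP/S  lex  "river"
[4,7] PP/NP  >  k=6
[7,8] NP  lex  "often"
[4,8] PP  >  k=7
[2,8] NP  >  k=4
[0,8] S  >  k=2

[0,8] S   >
  [0,2] S/NP   >
    [0,1] "song" : (S/NP)/NP
    [1,2] "which" : NP
  [2,8] NP   >
    [2,4] NP/PP   <
      [2,3] "from" : S
      [3,4] "sent" : (NP/PP)\S
    [4,8] PP   >
      [4,7] PP/NP   >
        [4,6] (PP/NP)/(PP/S)   >
          [4,5] "chased" : ((PP/NP)/(PP/S))/NP
          [5,6] "near" : NP
        [6,7] "river" : PP/S
      [7,8] "often" : NP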